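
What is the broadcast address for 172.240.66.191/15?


Network: 172.240.0.0/15
Host bits = 17
Set all host bits to 1:
Broadcast: 172.241.255.255


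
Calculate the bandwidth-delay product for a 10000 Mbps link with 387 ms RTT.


BDP = bandwidth * RTT
= 10000 Mbps * 387 ms
= 10000 * 1e6 * 387 / 1000 bits
= 3870000000 bits
= 483750000 bytes
= 472412.1094 KB
BDP = 3870000000 bits (483750000 bytes)


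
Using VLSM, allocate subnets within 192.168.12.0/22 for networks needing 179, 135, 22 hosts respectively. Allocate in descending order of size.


179 hosts -> /24 (254 usable): 192.168.12.0/24
135 hosts -> /24 (254 usable): 192.168.13.0/24
22 hosts -> /27 (30 usable): 192.168.14.0/27
Allocation: 192.168.12.0/24 (179 hosts, 254 usable); 192.168.13.0/24 (135 hosts, 254 usable); 192.168.14.0/27 (22 hosts, 30 usable)


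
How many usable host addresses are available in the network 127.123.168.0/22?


Host bits = 32 - 22 = 10
Total addresses = 2^10 = 1024
Usable = total - 2 (network and broadcast)
Usable hosts: 1022


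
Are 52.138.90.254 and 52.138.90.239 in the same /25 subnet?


Mask: 255.255.255.128
52.138.90.254 AND mask = 52.138.90.128
52.138.90.239 AND mask = 52.138.90.128
Yes, same subnet (52.138.90.128)


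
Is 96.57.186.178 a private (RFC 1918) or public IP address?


RFC 1918 private ranges:
  10.0.0.0/8 (10.0.0.0 - 10.255.255.255)
  172.16.0.0/12 (172.16.0.0 - 172.31.255.255)
  192.168.0.0/16 (192.168.0.0 - 192.168.255.255)
Public (not in any RFC 1918 range)


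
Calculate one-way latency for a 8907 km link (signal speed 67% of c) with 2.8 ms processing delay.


Speed = 0.67 * 3e5 km/s = 201000 km/s
Propagation delay = 8907 / 201000 = 0.0443 s = 44.3134 ms
Processing delay = 2.8 ms
Total one-way latency = 47.1134 ms


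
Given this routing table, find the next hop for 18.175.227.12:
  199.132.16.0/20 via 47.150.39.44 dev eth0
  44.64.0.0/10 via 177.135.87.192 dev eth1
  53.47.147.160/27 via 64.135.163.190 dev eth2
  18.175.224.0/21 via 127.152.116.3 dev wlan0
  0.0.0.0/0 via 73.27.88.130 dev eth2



Longest prefix match for 18.175.227.12:
  /20 199.132.16.0: no
  /10 44.64.0.0: no
  /27 53.47.147.160: no
  /21 18.175.224.0: MATCH
  /0 0.0.0.0: MATCH
Selected: next-hop 127.152.116.3 via wlan0 (matched /21)


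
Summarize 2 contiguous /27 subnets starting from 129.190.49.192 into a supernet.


Original prefix: /27
Number of subnets: 2 = 2^1
New prefix = 27 - 1 = 26
Supernet: 129.190.49.192/26


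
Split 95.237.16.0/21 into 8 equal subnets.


New prefix = 21 + 3 = 24
Each subnet has 256 addresses
  95.237.16.0/24
  95.237.17.0/24
  95.237.18.0/24
  95.237.19.0/24
  95.237.20.0/24
  95.237.21.0/24
  95.237.22.0/24
  95.237.23.0/24
Subnets: 95.237.16.0/24, 95.237.17.0/24, 95.237.18.0/24, 95.237.19.0/24, 95.237.20.0/24, 95.237.21.0/24, 95.237.22.0/24, 95.237.23.0/24


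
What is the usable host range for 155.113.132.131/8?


Network: 155.0.0.0
Broadcast: 155.255.255.255
First usable = network + 1
Last usable = broadcast - 1
Range: 155.0.0.1 to 155.255.255.254


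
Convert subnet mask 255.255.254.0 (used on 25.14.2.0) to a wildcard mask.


Subnet mask: 255.255.254.0
Wildcard = 255.255.255.255 - subnet mask
255 - 255 = 0
255 - 255 = 0
255 - 254 = 1
255 - 0 = 255
Wildcard: 0.0.1.255


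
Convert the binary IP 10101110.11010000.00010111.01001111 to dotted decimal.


10101110 = 174
11010000 = 208
00010111 = 23
01001111 = 79
IP: 174.208.23.79


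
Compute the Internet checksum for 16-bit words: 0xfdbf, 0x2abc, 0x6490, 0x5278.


Sum all words (with carry folding):
+ 0xfdbf = 0xfdbf
+ 0x2abc = 0x287c
+ 0x6490 = 0x8d0c
+ 0x5278 = 0xdf84
One's complement: ~0xdf84
Checksum = 0x207b


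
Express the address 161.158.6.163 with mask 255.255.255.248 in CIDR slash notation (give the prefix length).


Binary: 11111111.11111111.11111111.11111000
Count leading 1s
Prefix: /29


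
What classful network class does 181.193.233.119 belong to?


First octet: 181
Binary: 10110101
10xxxxxx -> Class B (128-191)
Class B, default mask 255.255.0.0 (/16)


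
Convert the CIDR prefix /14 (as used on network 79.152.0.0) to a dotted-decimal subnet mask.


/14 means 14 network bits, 18 host bits
Binary: 11111111111111000000000000000000
Mask: 255.252.0.0


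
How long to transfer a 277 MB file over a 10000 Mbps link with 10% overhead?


Effective throughput = 10000 * (1 - 10/100) = 9000 Mbps
File size in Mb = 277 * 8 = 2216 Mb
Time = 2216 / 9000
Time = 0.2462 seconds


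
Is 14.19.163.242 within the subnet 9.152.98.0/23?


Subnet network: 9.152.98.0
Test IP AND mask: 14.19.162.0
No, 14.19.163.242 is not in 9.152.98.0/23


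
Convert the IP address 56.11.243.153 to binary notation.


56 = 00111000
11 = 00001011
243 = 11110011
153 = 10011001
Binary: 00111000.00001011.11110011.10011001


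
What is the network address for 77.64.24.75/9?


IP:   01001101.01000000.00011000.01001011
Mask: 11111111.10000000.00000000.00000000
AND operation:
Net:  01001101.00000000.00000000.00000000
Network: 77.0.0.0/9


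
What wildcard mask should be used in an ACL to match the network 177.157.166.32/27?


Subnet mask: 255.255.255.224
Wildcard = 255.255.255.255 - subnet mask
255 - 255 = 0
255 - 255 = 0
255 - 255 = 0
255 - 224 = 31
Wildcard: 0.0.0.31


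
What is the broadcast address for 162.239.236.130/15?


Network: 162.238.0.0/15
Host bits = 17
Set all host bits to 1:
Broadcast: 162.239.255.255


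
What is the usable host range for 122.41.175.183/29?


Network: 122.41.175.176
Broadcast: 122.41.175.183
First usable = network + 1
Last usable = broadcast - 1
Range: 122.41.175.177 to 122.41.175.182


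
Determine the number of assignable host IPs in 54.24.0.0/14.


Host bits = 32 - 14 = 18
Total addresses = 2^18 = 262144
Usable = total - 2 (network and broadcast)
Usable hosts: 262142


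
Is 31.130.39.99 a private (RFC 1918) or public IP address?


RFC 1918 private ranges:
  10.0.0.0/8 (10.0.0.0 - 10.255.255.255)
  172.16.0.0/12 (172.16.0.0 - 172.31.255.255)
  192.168.0.0/16 (192.168.0.0 - 192.168.255.255)
Public (not in any RFC 1918 range)


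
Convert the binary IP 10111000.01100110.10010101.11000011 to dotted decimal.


10111000 = 184
01100110 = 102
10010101 = 149
11000011 = 195
IP: 184.102.149.195


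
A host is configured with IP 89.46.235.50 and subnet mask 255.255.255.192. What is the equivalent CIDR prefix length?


Binary: 11111111.11111111.11111111.11000000
Count leading 1s
Prefix: /26


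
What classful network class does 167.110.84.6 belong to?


First octet: 167
Binary: 10100111
10xxxxxx -> Class B (128-191)
Class B, default mask 255.255.0.0 (/16)


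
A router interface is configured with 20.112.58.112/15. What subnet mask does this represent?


/15 means 15 network bits, 17 host bits
Binary: 11111111111111100000000000000000
Mask: 255.254.0.0


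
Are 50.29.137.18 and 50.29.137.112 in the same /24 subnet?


Mask: 255.255.255.0
50.29.137.18 AND mask = 50.29.137.0
50.29.137.112 AND mask = 50.29.137.0
Yes, same subnet (50.29.137.0)


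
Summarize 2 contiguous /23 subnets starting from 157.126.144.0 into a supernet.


Original prefix: /23
Number of subnets: 2 = 2^1
New prefix = 23 - 1 = 22
Supernet: 157.126.144.0/22


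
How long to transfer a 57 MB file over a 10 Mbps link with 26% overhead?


Effective throughput = 10 * (1 - 26/100) = 7.4 Mbps
File size in Mb = 57 * 8 = 456 Mb
Time = 456 / 7.4
Time = 61.6216 seconds


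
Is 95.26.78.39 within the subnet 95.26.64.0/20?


Subnet network: 95.26.64.0
Test IP AND mask: 95.26.64.0
Yes, 95.26.78.39 is in 95.26.64.0/20


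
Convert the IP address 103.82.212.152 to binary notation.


103 = 01100111
82 = 01010010
212 = 11010100
152 = 10011000
Binary: 01100111.01010010.11010100.10011000


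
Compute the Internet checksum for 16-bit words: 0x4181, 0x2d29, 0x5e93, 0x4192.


Sum all words (with carry folding):
+ 0x4181 = 0x4181
+ 0x2d29 = 0x6eaa
+ 0x5e93 = 0xcd3d
+ 0x4192 = 0x0ed0
One's complement: ~0x0ed0
Checksum = 0xf12f


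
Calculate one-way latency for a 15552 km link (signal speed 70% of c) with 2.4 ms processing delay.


Speed = 0.7 * 3e5 km/s = 210000 km/s
Propagation delay = 15552 / 210000 = 0.0741 s = 74.0571 ms
Processing delay = 2.4 ms
Total one-way latency = 76.4571 ms


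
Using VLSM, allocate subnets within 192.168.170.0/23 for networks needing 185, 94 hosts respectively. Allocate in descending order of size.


185 hosts -> /24 (254 usable): 192.168.170.0/24
94 hosts -> /25 (126 usable): 192.168.171.0/25
Allocation: 192.168.170.0/24 (185 hosts, 254 usable); 192.168.171.0/25 (94 hosts, 126 usable)


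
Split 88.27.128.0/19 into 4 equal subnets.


New prefix = 19 + 2 = 21
Each subnet has 2048 addresses
  88.27.128.0/21
  88.27.136.0/21
  88.27.144.0/21
  88.27.152.0/21
Subnets: 88.27.128.0/21, 88.27.136.0/21, 88.27.144.0/21, 88.27.152.0/21


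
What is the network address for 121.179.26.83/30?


IP:   01111001.10110011.00011010.01010011
Mask: 11111111.11111111.11111111.11111100
AND operation:
Net:  01111001.10110011.00011010.01010000
Network: 121.179.26.80/30


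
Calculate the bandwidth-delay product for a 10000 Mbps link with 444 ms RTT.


BDP = bandwidth * RTT
= 10000 Mbps * 444 ms
= 10000 * 1e6 * 444 / 1000 bits
= 4440000000 bits
= 555000000 bytes
= 541992.1875 KB
BDP = 4440000000 bits (555000000 bytes)


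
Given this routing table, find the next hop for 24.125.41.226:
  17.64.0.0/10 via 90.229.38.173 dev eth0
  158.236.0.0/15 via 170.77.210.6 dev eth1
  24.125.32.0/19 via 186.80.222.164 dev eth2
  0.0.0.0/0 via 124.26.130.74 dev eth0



Longest prefix match for 24.125.41.226:
  /10 17.64.0.0: no
  /15 158.236.0.0: no
  /19 24.125.32.0: MATCH
  /0 0.0.0.0: MATCH
Selected: next-hop 186.80.222.164 via eth2 (matched /19)


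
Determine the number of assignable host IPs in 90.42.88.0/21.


Host bits = 32 - 21 = 11
Total addresses = 2^11 = 2048
Usable = total - 2 (network and broadcast)
Usable hosts: 2046


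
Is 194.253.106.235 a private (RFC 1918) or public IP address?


RFC 1918 private ranges:
  10.0.0.0/8 (10.0.0.0 - 10.255.255.255)
  172.16.0.0/12 (172.16.0.0 - 172.31.255.255)
  192.168.0.0/16 (192.168.0.0 - 192.168.255.255)
Public (not in any RFC 1918 range)


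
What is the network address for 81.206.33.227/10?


IP:   01010001.11001110.00100001.11100011
Mask: 11111111.11000000.00000000.00000000
AND operation:
Net:  01010001.11000000.00000000.00000000
Network: 81.192.0.0/10


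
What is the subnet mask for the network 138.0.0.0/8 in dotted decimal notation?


/8 means 8 network bits, 24 host bits
Binary: 11111111000000000000000000000000
Mask: 255.0.0.0


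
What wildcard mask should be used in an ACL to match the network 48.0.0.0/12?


Subnet mask: 255.240.0.0
Wildcard = 255.255.255.255 - subnet mask
255 - 255 = 0
255 - 240 = 15
255 - 0 = 255
255 - 0 = 255
Wildcard: 0.15.255.255


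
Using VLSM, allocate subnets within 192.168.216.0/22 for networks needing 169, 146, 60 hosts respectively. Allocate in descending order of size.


169 hosts -> /24 (254 usable): 192.168.216.0/24
146 hosts -> /24 (254 usable): 192.168.217.0/24
60 hosts -> /26 (62 usable): 192.168.218.0/26
Allocation: 192.168.216.0/24 (169 hosts, 254 usable); 192.168.217.0/24 (146 hosts, 254 usable); 192.168.218.0/26 (60 hosts, 62 usable)


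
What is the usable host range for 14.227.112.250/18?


Network: 14.227.64.0
Broadcast: 14.227.127.255
First usable = network + 1
Last usable = broadcast - 1
Range: 14.227.64.1 to 14.227.127.254


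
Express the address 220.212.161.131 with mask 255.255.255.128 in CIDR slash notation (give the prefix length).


Binary: 11111111.11111111.11111111.10000000
Count leading 1s
Prefix: /25


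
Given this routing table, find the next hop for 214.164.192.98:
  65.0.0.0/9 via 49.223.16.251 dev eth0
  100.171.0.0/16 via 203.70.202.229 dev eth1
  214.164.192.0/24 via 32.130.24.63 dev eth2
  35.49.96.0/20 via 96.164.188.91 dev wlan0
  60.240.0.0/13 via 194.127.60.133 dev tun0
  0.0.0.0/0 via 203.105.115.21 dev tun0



Longest prefix match for 214.164.192.98:
  /9 65.0.0.0: no
  /16 100.171.0.0: no
  /24 214.164.192.0: MATCH
  /20 35.49.96.0: no
  /13 60.240.0.0: no
  /0 0.0.0.0: MATCH
Selected: next-hop 32.130.24.63 via eth2 (matched /24)


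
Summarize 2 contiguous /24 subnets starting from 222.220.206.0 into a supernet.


Original prefix: /24
Number of subnets: 2 = 2^1
New prefix = 24 - 1 = 23
Supernet: 222.220.206.0/23


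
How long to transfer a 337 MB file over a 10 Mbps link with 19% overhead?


Effective throughput = 10 * (1 - 19/100) = 8.1 Mbps
File size in Mb = 337 * 8 = 2696 Mb
Time = 2696 / 8.1
Time = 332.8395 seconds


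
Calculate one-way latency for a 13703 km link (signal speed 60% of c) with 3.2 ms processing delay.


Speed = 0.6 * 3e5 km/s = 180000 km/s
Propagation delay = 13703 / 180000 = 0.0761 s = 76.1278 ms
Processing delay = 3.2 ms
Total one-way latency = 79.3278 ms


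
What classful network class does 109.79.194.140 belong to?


First octet: 109
Binary: 01101101
0xxxxxxx -> Class A (1-126)
Class A, default mask 255.0.0.0 (/8)


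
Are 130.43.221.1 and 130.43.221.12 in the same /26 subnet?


Mask: 255.255.255.192
130.43.221.1 AND mask = 130.43.221.0
130.43.221.12 AND mask = 130.43.221.0
Yes, same subnet (130.43.221.0)


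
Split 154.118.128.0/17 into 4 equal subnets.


New prefix = 17 + 2 = 19
Each subnet has 8192 addresses
  154.118.128.0/19
  154.118.160.0/19
  154.118.192.0/19
  154.118.224.0/19
Subnets: 154.118.128.0/19, 154.118.160.0/19, 154.118.192.0/19, 154.118.224.0/19


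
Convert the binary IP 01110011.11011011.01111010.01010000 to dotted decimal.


01110011 = 115
11011011 = 219
01111010 = 122
01010000 = 80
IP: 115.219.122.80


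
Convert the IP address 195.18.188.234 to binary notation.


195 = 11000011
18 = 00010010
188 = 10111100
234 = 11101010
Binary: 11000011.00010010.10111100.11101010


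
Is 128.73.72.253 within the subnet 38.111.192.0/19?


Subnet network: 38.111.192.0
Test IP AND mask: 128.73.64.0
No, 128.73.72.253 is not in 38.111.192.0/19


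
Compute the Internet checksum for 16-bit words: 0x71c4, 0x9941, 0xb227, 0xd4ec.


Sum all words (with carry folding):
+ 0x71c4 = 0x71c4
+ 0x9941 = 0x0b06
+ 0xb227 = 0xbd2d
+ 0xd4ec = 0x921a
One's complement: ~0x921a
Checksum = 0x6de5


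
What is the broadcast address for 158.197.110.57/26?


Network: 158.197.110.0/26
Host bits = 6
Set all host bits to 1:
Broadcast: 158.197.110.63


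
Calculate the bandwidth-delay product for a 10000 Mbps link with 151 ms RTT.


BDP = bandwidth * RTT
= 10000 Mbps * 151 ms
= 10000 * 1e6 * 151 / 1000 bits
= 1510000000 bits
= 188750000 bytes
= 184326.1719 KB
BDP = 1510000000 bits (188750000 bytes)


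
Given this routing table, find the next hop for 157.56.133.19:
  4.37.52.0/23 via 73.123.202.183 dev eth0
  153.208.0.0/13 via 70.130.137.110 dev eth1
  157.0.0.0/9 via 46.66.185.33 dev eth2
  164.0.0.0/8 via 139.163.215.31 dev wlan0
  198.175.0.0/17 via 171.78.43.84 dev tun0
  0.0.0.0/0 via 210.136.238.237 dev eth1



Longest prefix match for 157.56.133.19:
  /23 4.37.52.0: no
  /13 153.208.0.0: no
  /9 157.0.0.0: MATCH
  /8 164.0.0.0: no
  /17 198.175.0.0: no
  /0 0.0.0.0: MATCH
Selected: next-hop 46.66.185.33 via eth2 (matched /9)


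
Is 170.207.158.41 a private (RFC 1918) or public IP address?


RFC 1918 private ranges:
  10.0.0.0/8 (10.0.0.0 - 10.255.255.255)
  172.16.0.0/12 (172.16.0.0 - 172.31.255.255)
  192.168.0.0/16 (192.168.0.0 - 192.168.255.255)
Public (not in any RFC 1918 range)


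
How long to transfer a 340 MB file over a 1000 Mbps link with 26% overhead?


Effective throughput = 1000 * (1 - 26/100) = 740 Mbps
File size in Mb = 340 * 8 = 2720 Mb
Time = 2720 / 740
Time = 3.6757 seconds


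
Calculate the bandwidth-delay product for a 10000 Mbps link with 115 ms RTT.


BDP = bandwidth * RTT
= 10000 Mbps * 115 ms
= 10000 * 1e6 * 115 / 1000 bits
= 1150000000 bits
= 143750000 bytes
= 140380.8594 KB
BDP = 1150000000 bits (143750000 bytes)


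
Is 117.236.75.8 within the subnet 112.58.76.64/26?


Subnet network: 112.58.76.64
Test IP AND mask: 117.236.75.0
No, 117.236.75.8 is not in 112.58.76.64/26


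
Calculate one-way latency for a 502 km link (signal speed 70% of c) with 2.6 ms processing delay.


Speed = 0.7 * 3e5 km/s = 210000 km/s
Propagation delay = 502 / 210000 = 0.0024 s = 2.3905 ms
Processing delay = 2.6 ms
Total one-way latency = 4.9905 ms


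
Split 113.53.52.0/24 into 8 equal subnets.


New prefix = 24 + 3 = 27
Each subnet has 32 addresses
  113.53.52.0/27
  113.53.52.32/27
  113.53.52.64/27
  113.53.52.96/27
  113.53.52.128/27
  113.53.52.160/27
  113.53.52.192/27
  113.53.52.224/27
Subnets: 113.53.52.0/27, 113.53.52.32/27, 113.53.52.64/27, 113.53.52.96/27, 113.53.52.128/27, 113.53.52.160/27, 113.53.52.192/27, 113.53.52.224/27


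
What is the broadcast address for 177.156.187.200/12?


Network: 177.144.0.0/12
Host bits = 20
Set all host bits to 1:
Broadcast: 177.159.255.255


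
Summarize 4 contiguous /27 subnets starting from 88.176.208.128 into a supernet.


Original prefix: /27
Number of subnets: 4 = 2^2
New prefix = 27 - 2 = 25
Supernet: 88.176.208.128/25


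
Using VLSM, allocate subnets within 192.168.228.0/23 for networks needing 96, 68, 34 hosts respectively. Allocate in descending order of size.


96 hosts -> /25 (126 usable): 192.168.228.0/25
68 hosts -> /25 (126 usable): 192.168.228.128/25
34 hosts -> /26 (62 usable): 192.168.229.0/26
Allocation: 192.168.228.0/25 (96 hosts, 126 usable); 192.168.228.128/25 (68 hosts, 126 usable); 192.168.229.0/26 (34 hosts, 62 usable)


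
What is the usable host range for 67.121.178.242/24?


Network: 67.121.178.0
Broadcast: 67.121.178.255
First usable = network + 1
Last usable = broadcast - 1
Range: 67.121.178.1 to 67.121.178.254


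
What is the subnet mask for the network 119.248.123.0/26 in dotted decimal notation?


/26 means 26 network bits, 6 host bits
Binary: 11111111111111111111111111000000
Mask: 255.255.255.192


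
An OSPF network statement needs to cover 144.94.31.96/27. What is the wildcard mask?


Subnet mask: 255.255.255.224
Wildcard = 255.255.255.255 - subnet mask
255 - 255 = 0
255 - 255 = 0
255 - 255 = 0
255 - 224 = 31
Wildcard: 0.0.0.31


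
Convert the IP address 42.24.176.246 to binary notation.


42 = 00101010
24 = 00011000
176 = 10110000
246 = 11110110
Binary: 00101010.00011000.10110000.11110110


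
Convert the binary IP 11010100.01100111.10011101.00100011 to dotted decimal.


11010100 = 212
01100111 = 103
10011101 = 157
00100011 = 35
IP: 212.103.157.35


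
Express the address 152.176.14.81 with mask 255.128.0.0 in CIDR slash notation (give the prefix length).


Binary: 11111111.10000000.00000000.00000000
Count leading 1s
Prefix: /9


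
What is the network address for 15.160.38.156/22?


IP:   00001111.10100000.00100110.10011100
Mask: 11111111.11111111.11111100.00000000
AND operation:
Net:  00001111.10100000.00100100.00000000
Network: 15.160.36.0/22


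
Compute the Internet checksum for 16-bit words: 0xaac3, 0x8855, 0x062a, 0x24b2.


Sum all words (with carry folding):
+ 0xaac3 = 0xaac3
+ 0x8855 = 0x3319
+ 0x062a = 0x3943
+ 0x24b2 = 0x5df5
One's complement: ~0x5df5
Checksum = 0xa20a


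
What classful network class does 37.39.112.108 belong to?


First octet: 37
Binary: 00100101
0xxxxxxx -> Class A (1-126)
Class A, default mask 255.0.0.0 (/8)


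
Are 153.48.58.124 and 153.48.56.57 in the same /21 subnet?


Mask: 255.255.248.0
153.48.58.124 AND mask = 153.48.56.0
153.48.56.57 AND mask = 153.48.56.0
Yes, same subnet (153.48.56.0)


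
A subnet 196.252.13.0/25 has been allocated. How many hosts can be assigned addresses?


Host bits = 32 - 25 = 7
Total addresses = 2^7 = 128
Usable = total - 2 (network and broadcast)
Usable hosts: 126


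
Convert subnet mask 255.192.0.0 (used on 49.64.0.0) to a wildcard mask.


Subnet mask: 255.192.0.0
Wildcard = 255.255.255.255 - subnet mask
255 - 255 = 0
255 - 192 = 63
255 - 0 = 255
255 - 0 = 255
Wildcard: 0.63.255.255


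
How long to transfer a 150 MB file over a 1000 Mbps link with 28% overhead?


Effective throughput = 1000 * (1 - 28/100) = 720 Mbps
File size in Mb = 150 * 8 = 1200 Mb
Time = 1200 / 720
Time = 1.6667 seconds


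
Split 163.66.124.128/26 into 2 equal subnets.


New prefix = 26 + 1 = 27
Each subnet has 32 addresses
  163.66.124.128/27
  163.66.124.160/27
Subnets: 163.66.124.128/27, 163.66.124.160/27


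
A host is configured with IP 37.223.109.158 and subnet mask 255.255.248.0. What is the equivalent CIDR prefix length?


Binary: 11111111.11111111.11111000.00000000
Count leading 1s
Prefix: /21


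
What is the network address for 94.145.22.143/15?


IP:   01011110.10010001.00010110.10001111
Mask: 11111111.11111110.00000000.00000000
AND operation:
Net:  01011110.10010000.00000000.00000000
Network: 94.144.0.0/15


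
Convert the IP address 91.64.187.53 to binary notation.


91 = 01011011
64 = 01000000
187 = 10111011
53 = 00110101
Binary: 01011011.01000000.10111011.00110101


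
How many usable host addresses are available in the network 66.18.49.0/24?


Host bits = 32 - 24 = 8
Total addresses = 2^8 = 256
Usable = total - 2 (network and broadcast)
Usable hosts: 254


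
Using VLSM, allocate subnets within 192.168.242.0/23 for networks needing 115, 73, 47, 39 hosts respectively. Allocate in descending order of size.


115 hosts -> /25 (126 usable): 192.168.242.0/25
73 hosts -> /25 (126 usable): 192.168.242.128/25
47 hosts -> /26 (62 usable): 192.168.243.0/26
39 hosts -> /26 (62 usable): 192.168.243.64/26
Allocation: 192.168.242.0/25 (115 hosts, 126 usable); 192.168.242.128/25 (73 hosts, 126 usable); 192.168.243.0/26 (47 hosts, 62 usable); 192.168.243.64/26 (39 hosts, 62 usable)


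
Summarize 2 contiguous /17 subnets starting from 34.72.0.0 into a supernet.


Original prefix: /17
Number of subnets: 2 = 2^1
New prefix = 17 - 1 = 16
Supernet: 34.72.0.0/16


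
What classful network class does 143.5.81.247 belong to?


First octet: 143
Binary: 10001111
10xxxxxx -> Class B (128-191)
Class B, default mask 255.255.0.0 (/16)


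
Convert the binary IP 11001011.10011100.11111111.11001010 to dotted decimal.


11001011 = 203
10011100 = 156
11111111 = 255
11001010 = 202
IP: 203.156.255.202


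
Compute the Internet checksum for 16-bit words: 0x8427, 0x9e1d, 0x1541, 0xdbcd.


Sum all words (with carry folding):
+ 0x8427 = 0x8427
+ 0x9e1d = 0x2245
+ 0x1541 = 0x3786
+ 0xdbcd = 0x1354
One's complement: ~0x1354
Checksum = 0xecab


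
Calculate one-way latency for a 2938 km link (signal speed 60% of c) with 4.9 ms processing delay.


Speed = 0.6 * 3e5 km/s = 180000 km/s
Propagation delay = 2938 / 180000 = 0.0163 s = 16.3222 ms
Processing delay = 4.9 ms
Total one-way latency = 21.2222 ms


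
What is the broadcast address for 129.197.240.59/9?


Network: 129.128.0.0/9
Host bits = 23
Set all host bits to 1:
Broadcast: 129.255.255.255


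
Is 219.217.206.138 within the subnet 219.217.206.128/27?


Subnet network: 219.217.206.128
Test IP AND mask: 219.217.206.128
Yes, 219.217.206.138 is in 219.217.206.128/27


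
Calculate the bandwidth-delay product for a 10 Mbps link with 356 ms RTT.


BDP = bandwidth * RTT
= 10 Mbps * 356 ms
= 10 * 1e6 * 356 / 1000 bits
= 3560000 bits
= 445000 bytes
= 434.5703 KB
BDP = 3560000 bits (445000 bytes)


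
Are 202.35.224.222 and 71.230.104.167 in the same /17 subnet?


Mask: 255.255.128.0
202.35.224.222 AND mask = 202.35.128.0
71.230.104.167 AND mask = 71.230.0.0
No, different subnets (202.35.128.0 vs 71.230.0.0)


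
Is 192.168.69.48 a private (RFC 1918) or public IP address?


RFC 1918 private ranges:
  10.0.0.0/8 (10.0.0.0 - 10.255.255.255)
  172.16.0.0/12 (172.16.0.0 - 172.31.255.255)
  192.168.0.0/16 (192.168.0.0 - 192.168.255.255)
Private (in 192.168.0.0/16)


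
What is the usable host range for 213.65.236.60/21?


Network: 213.65.232.0
Broadcast: 213.65.239.255
First usable = network + 1
Last usable = broadcast - 1
Range: 213.65.232.1 to 213.65.239.254


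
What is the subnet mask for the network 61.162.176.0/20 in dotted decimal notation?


/20 means 20 network bits, 12 host bits
Binary: 11111111111111111111000000000000
Mask: 255.255.240.0


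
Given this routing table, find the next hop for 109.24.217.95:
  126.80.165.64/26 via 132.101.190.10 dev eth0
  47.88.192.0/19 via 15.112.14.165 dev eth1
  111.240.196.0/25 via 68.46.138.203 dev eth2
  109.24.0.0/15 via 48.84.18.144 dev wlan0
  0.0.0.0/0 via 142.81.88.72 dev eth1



Longest prefix match for 109.24.217.95:
  /26 126.80.165.64: no
  /19 47.88.192.0: no
  /25 111.240.196.0: no
  /15 109.24.0.0: MATCH
  /0 0.0.0.0: MATCH
Selected: next-hop 48.84.18.144 via wlan0 (matched /15)


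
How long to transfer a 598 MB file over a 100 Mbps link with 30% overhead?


Effective throughput = 100 * (1 - 30/100) = 70 Mbps
File size in Mb = 598 * 8 = 4784 Mb
Time = 4784 / 70
Time = 68.3429 seconds


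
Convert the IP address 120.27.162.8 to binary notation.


120 = 01111000
27 = 00011011
162 = 10100010
8 = 00001000
Binary: 01111000.00011011.10100010.00001000


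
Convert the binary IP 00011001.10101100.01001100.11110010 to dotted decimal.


00011001 = 25
10101100 = 172
01001100 = 76
11110010 = 242
IP: 25.172.76.242


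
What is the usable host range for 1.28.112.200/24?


Network: 1.28.112.0
Broadcast: 1.28.112.255
First usable = network + 1
Last usable = broadcast - 1
Range: 1.28.112.1 to 1.28.112.254


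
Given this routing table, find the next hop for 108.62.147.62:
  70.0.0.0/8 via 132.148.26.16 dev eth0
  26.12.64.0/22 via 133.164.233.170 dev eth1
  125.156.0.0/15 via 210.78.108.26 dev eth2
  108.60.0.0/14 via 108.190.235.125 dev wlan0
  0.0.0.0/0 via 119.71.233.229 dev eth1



Longest prefix match for 108.62.147.62:
  /8 70.0.0.0: no
  /22 26.12.64.0: no
  /15 125.156.0.0: no
  /14 108.60.0.0: MATCH
  /0 0.0.0.0: MATCH
Selected: next-hop 108.190.235.125 via wlan0 (matched /14)


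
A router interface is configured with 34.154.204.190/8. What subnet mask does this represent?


/8 means 8 network bits, 24 host bits
Binary: 11111111000000000000000000000000
Mask: 255.0.0.0


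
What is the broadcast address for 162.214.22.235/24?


Network: 162.214.22.0/24
Host bits = 8
Set all host bits to 1:
Broadcast: 162.214.22.255


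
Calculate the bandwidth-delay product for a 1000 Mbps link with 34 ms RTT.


BDP = bandwidth * RTT
= 1000 Mbps * 34 ms
= 1000 * 1e6 * 34 / 1000 bits
= 34000000 bits
= 4250000 bytes
= 4150.3906 KB
BDP = 34000000 bits (4250000 bytes)


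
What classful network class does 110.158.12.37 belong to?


First octet: 110
Binary: 01101110
0xxxxxxx -> Class A (1-126)
Class A, default mask 255.0.0.0 (/8)


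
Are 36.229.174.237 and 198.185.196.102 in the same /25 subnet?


Mask: 255.255.255.128
36.229.174.237 AND mask = 36.229.174.128
198.185.196.102 AND mask = 198.185.196.0
No, different subnets (36.229.174.128 vs 198.185.196.0)


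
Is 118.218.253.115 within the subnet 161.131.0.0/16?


Subnet network: 161.131.0.0
Test IP AND mask: 118.218.0.0
No, 118.218.253.115 is not in 161.131.0.0/16


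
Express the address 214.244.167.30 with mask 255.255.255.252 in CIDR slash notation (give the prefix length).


Binary: 11111111.11111111.11111111.11111100
Count leading 1s
Prefix: /30


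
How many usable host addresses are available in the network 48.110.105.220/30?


Host bits = 32 - 30 = 2
Total addresses = 2^2 = 4
Usable = total - 2 (network and broadcast)
Usable hosts: 2


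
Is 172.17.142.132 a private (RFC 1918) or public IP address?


RFC 1918 private ranges:
  10.0.0.0/8 (10.0.0.0 - 10.255.255.255)
  172.16.0.0/12 (172.16.0.0 - 172.31.255.255)
  192.168.0.0/16 (192.168.0.0 - 192.168.255.255)
Private (in 172.16.0.0/12)


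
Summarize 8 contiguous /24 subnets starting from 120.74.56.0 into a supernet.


Original prefix: /24
Number of subnets: 8 = 2^3
New prefix = 24 - 3 = 21
Supernet: 120.74.56.0/21


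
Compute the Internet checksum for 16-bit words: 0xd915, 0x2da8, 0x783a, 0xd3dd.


Sum all words (with carry folding):
+ 0xd915 = 0xd915
+ 0x2da8 = 0x06be
+ 0x783a = 0x7ef8
+ 0xd3dd = 0x52d6
One's complement: ~0x52d6
Checksum = 0xad29


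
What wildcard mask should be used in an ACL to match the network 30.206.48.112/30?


Subnet mask: 255.255.255.252
Wildcard = 255.255.255.255 - subnet mask
255 - 255 = 0
255 - 255 = 0
255 - 255 = 0
255 - 252 = 3
Wildcard: 0.0.0.3


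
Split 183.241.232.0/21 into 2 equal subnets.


New prefix = 21 + 1 = 22
Each subnet has 1024 addresses
  183.241.232.0/22
  183.241.236.0/22
Subnets: 183.241.232.0/22, 183.241.236.0/22


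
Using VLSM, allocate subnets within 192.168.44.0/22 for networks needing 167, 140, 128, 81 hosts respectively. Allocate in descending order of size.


167 hosts -> /24 (254 usable): 192.168.44.0/24
140 hosts -> /24 (254 usable): 192.168.45.0/24
128 hosts -> /24 (254 usable): 192.168.46.0/24
81 hosts -> /25 (126 usable): 192.168.47.0/25
Allocation: 192.168.44.0/24 (167 hosts, 254 usable); 192.168.45.0/24 (140 hosts, 254 usable); 192.168.46.0/24 (128 hosts, 254 usable); 192.168.47.0/25 (81 hosts, 126 usable)


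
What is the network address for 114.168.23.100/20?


IP:   01110010.10101000.00010111.01100100
Mask: 11111111.11111111.11110000.00000000
AND operation:
Net:  01110010.10101000.00010000.00000000
Network: 114.168.16.0/20


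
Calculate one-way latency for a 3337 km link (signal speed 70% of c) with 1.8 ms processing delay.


Speed = 0.7 * 3e5 km/s = 210000 km/s
Propagation delay = 3337 / 210000 = 0.0159 s = 15.8905 ms
Processing delay = 1.8 ms
Total one-way latency = 17.6905 ms


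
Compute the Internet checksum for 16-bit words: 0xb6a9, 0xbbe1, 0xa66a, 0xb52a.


Sum all words (with carry folding):
+ 0xb6a9 = 0xb6a9
+ 0xbbe1 = 0x728b
+ 0xa66a = 0x18f6
+ 0xb52a = 0xce20
One's complement: ~0xce20
Checksum = 0x31df


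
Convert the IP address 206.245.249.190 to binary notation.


206 = 11001110
245 = 11110101
249 = 11111001
190 = 10111110
Binary: 11001110.11110101.11111001.10111110


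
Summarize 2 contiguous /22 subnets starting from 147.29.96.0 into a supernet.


Original prefix: /22
Number of subnets: 2 = 2^1
New prefix = 22 - 1 = 21
Supernet: 147.29.96.0/21


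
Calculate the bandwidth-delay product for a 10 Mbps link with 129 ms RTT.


BDP = bandwidth * RTT
= 10 Mbps * 129 ms
= 10 * 1e6 * 129 / 1000 bits
= 1290000 bits
= 161250 bytes
= 157.4707 KB
BDP = 1290000 bits (161250 bytes)


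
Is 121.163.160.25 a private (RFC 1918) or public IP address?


RFC 1918 private ranges:
  10.0.0.0/8 (10.0.0.0 - 10.255.255.255)
  172.16.0.0/12 (172.16.0.0 - 172.31.255.255)
  192.168.0.0/16 (192.168.0.0 - 192.168.255.255)
Public (not in any RFC 1918 range)


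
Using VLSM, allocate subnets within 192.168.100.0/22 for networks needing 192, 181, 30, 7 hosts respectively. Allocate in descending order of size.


192 hosts -> /24 (254 usable): 192.168.100.0/24
181 hosts -> /24 (254 usable): 192.168.101.0/24
30 hosts -> /27 (30 usable): 192.168.102.0/27
7 hosts -> /28 (14 usable): 192.168.102.32/28
Allocation: 192.168.100.0/24 (192 hosts, 254 usable); 192.168.101.0/24 (181 hosts, 254 usable); 192.168.102.0/27 (30 hosts, 30 usable); 192.168.102.32/28 (7 hosts, 14 usable)


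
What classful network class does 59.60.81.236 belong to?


First octet: 59
Binary: 00111011
0xxxxxxx -> Class A (1-126)
Class A, default mask 255.0.0.0 (/8)


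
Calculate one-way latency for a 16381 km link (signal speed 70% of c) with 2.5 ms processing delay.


Speed = 0.7 * 3e5 km/s = 210000 km/s
Propagation delay = 16381 / 210000 = 0.078 s = 78.0048 ms
Processing delay = 2.5 ms
Total one-way latency = 80.5048 ms


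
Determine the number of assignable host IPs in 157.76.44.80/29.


Host bits = 32 - 29 = 3
Total addresses = 2^3 = 8
Usable = total - 2 (network and broadcast)
Usable hosts: 6


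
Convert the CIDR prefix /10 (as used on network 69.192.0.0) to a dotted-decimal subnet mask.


/10 means 10 network bits, 22 host bits
Binary: 11111111110000000000000000000000
Mask: 255.192.0.0


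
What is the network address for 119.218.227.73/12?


IP:   01110111.11011010.11100011.01001001
Mask: 11111111.11110000.00000000.00000000
AND operation:
Net:  01110111.11010000.00000000.00000000
Network: 119.208.0.0/12


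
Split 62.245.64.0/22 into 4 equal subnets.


New prefix = 22 + 2 = 24
Each subnet has 256 addresses
  62.245.64.0/24
  62.245.65.0/24
  62.245.66.0/24
  62.245.67.0/24
Subnets: 62.245.64.0/24, 62.245.65.0/24, 62.245.66.0/24, 62.245.67.0/24


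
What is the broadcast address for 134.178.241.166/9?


Network: 134.128.0.0/9
Host bits = 23
Set all host bits to 1:
Broadcast: 134.255.255.255


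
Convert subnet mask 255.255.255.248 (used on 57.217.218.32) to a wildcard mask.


Subnet mask: 255.255.255.248
Wildcard = 255.255.255.255 - subnet mask
255 - 255 = 0
255 - 255 = 0
255 - 255 = 0
255 - 248 = 7
Wildcard: 0.0.0.7


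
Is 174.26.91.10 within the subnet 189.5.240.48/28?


Subnet network: 189.5.240.48
Test IP AND mask: 174.26.91.0
No, 174.26.91.10 is not in 189.5.240.48/28


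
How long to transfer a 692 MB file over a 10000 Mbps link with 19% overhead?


Effective throughput = 10000 * (1 - 19/100) = 8100.0 Mbps
File size in Mb = 692 * 8 = 5536 Mb
Time = 5536 / 8100.0
Time = 0.6835 seconds


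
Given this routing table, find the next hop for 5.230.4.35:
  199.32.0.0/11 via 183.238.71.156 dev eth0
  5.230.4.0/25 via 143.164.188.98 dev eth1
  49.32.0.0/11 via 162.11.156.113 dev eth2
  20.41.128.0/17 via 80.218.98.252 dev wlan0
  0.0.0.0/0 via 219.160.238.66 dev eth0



Longest prefix match for 5.230.4.35:
  /11 199.32.0.0: no
  /25 5.230.4.0: MATCH
  /11 49.32.0.0: no
  /17 20.41.128.0: no
  /0 0.0.0.0: MATCH
Selected: next-hop 143.164.188.98 via eth1 (matched /25)


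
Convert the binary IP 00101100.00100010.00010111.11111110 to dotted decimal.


00101100 = 44
00100010 = 34
00010111 = 23
11111110 = 254
IP: 44.34.23.254


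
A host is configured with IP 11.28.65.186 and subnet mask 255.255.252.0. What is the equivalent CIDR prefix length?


Binary: 11111111.11111111.11111100.00000000
Count leading 1s
Prefix: /22


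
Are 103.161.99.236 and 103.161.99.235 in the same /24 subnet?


Mask: 255.255.255.0
103.161.99.236 AND mask = 103.161.99.0
103.161.99.235 AND mask = 103.161.99.0
Yes, same subnet (103.161.99.0)


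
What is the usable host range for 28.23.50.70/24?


Network: 28.23.50.0
Broadcast: 28.23.50.255
First usable = network + 1
Last usable = broadcast - 1
Range: 28.23.50.1 to 28.23.50.254


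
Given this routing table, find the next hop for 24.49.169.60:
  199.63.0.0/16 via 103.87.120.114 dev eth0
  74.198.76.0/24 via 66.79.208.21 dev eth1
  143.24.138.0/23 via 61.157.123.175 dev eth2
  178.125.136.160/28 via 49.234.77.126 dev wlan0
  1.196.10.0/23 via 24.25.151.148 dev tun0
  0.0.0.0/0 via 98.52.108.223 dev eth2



Longest prefix match for 24.49.169.60:
  /16 199.63.0.0: no
  /24 74.198.76.0: no
  /23 143.24.138.0: no
  /28 178.125.136.160: no
  /23 1.196.10.0: no
  /0 0.0.0.0: MATCH
Selected: next-hop 98.52.108.223 via eth2 (matched /0)


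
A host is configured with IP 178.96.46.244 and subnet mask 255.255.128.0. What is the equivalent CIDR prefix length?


Binary: 11111111.11111111.10000000.00000000
Count leading 1s
Prefix: /17


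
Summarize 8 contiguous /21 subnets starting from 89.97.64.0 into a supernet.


Original prefix: /21
Number of subnets: 8 = 2^3
New prefix = 21 - 3 = 18
Supernet: 89.97.64.0/18


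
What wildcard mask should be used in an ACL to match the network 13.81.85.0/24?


Subnet mask: 255.255.255.0
Wildcard = 255.255.255.255 - subnet mask
255 - 255 = 0
255 - 255 = 0
255 - 255 = 0
255 - 0 = 255
Wildcard: 0.0.0.255


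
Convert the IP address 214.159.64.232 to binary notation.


214 = 11010110
159 = 10011111
64 = 01000000
232 = 11101000
Binary: 11010110.10011111.01000000.11101000


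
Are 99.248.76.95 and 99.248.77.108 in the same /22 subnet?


Mask: 255.255.252.0
99.248.76.95 AND mask = 99.248.76.0
99.248.77.108 AND mask = 99.248.76.0
Yes, same subnet (99.248.76.0)


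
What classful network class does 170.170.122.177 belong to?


First octet: 170
Binary: 10101010
10xxxxxx -> Class B (128-191)
Class B, default mask 255.255.0.0 (/16)


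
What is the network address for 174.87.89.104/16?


IP:   10101110.01010111.01011001.01101000
Mask: 11111111.11111111.00000000.00000000
AND operation:
Net:  10101110.01010111.00000000.00000000
Network: 174.87.0.0/16


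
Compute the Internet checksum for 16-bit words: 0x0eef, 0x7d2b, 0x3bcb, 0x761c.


Sum all words (with carry folding):
+ 0x0eef = 0x0eef
+ 0x7d2b = 0x8c1a
+ 0x3bcb = 0xc7e5
+ 0x761c = 0x3e02
One's complement: ~0x3e02
Checksum = 0xc1fd


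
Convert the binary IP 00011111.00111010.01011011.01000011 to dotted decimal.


00011111 = 31
00111010 = 58
01011011 = 91
01000011 = 67
IP: 31.58.91.67


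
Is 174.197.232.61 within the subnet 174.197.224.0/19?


Subnet network: 174.197.224.0
Test IP AND mask: 174.197.224.0
Yes, 174.197.232.61 is in 174.197.224.0/19


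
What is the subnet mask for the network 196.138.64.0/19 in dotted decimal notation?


/19 means 19 network bits, 13 host bits
Binary: 11111111111111111110000000000000
Mask: 255.255.224.0


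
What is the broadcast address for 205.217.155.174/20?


Network: 205.217.144.0/20
Host bits = 12
Set all host bits to 1:
Broadcast: 205.217.159.255


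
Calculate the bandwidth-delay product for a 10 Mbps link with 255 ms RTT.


BDP = bandwidth * RTT
= 10 Mbps * 255 ms
= 10 * 1e6 * 255 / 1000 bits
= 2550000 bits
= 318750 bytes
= 311.2793 KB
BDP = 2550000 bits (318750 bytes)


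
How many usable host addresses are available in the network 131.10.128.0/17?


Host bits = 32 - 17 = 15
Total addresses = 2^15 = 32768
Usable = total - 2 (network and broadcast)
Usable hosts: 32766


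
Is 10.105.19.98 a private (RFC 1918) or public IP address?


RFC 1918 private ranges:
  10.0.0.0/8 (10.0.0.0 - 10.255.255.255)
  172.16.0.0/12 (172.16.0.0 - 172.31.255.255)
  192.168.0.0/16 (192.168.0.0 - 192.168.255.255)
Private (in 10.0.0.0/8)


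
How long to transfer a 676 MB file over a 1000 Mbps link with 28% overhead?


Effective throughput = 1000 * (1 - 28/100) = 720 Mbps
File size in Mb = 676 * 8 = 5408 Mb
Time = 5408 / 720
Time = 7.5111 seconds


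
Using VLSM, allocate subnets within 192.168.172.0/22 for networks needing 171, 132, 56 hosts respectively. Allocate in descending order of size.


171 hosts -> /24 (254 usable): 192.168.172.0/24
132 hosts -> /24 (254 usable): 192.168.173.0/24
56 hosts -> /26 (62 usable): 192.168.174.0/26
Allocation: 192.168.172.0/24 (171 hosts, 254 usable); 192.168.173.0/24 (132 hosts, 254 usable); 192.168.174.0/26 (56 hosts, 62 usable)


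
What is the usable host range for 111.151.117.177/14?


Network: 111.148.0.0
Broadcast: 111.151.255.255
First usable = network + 1
Last usable = broadcast - 1
Range: 111.148.0.1 to 111.151.255.254


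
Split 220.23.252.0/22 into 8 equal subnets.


New prefix = 22 + 3 = 25
Each subnet has 128 addresses
  220.23.252.0/25
  220.23.252.128/25
  220.23.253.0/25
  220.23.253.128/25
  220.23.254.0/25
  220.23.254.128/25
  220.23.255.0/25
  220.23.255.128/25
Subnets: 220.23.252.0/25, 220.23.252.128/25, 220.23.253.0/25, 220.23.253.128/25, 220.23.254.0/25, 220.23.254.128/25, 220.23.255.0/25, 220.23.255.128/25
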